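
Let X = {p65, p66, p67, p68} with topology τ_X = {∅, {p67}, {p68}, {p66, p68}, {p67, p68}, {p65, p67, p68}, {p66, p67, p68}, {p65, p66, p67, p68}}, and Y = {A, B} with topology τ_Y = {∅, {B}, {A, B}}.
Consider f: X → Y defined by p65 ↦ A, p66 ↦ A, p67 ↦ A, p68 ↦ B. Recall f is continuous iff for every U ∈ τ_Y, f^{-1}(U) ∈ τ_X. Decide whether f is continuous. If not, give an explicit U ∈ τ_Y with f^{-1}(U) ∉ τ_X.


f IS continuous.

Compute f^{-1}(U) for each U ∈ τ_Y:
  U = ∅: f^{-1}(U) = ∅ ∈ τ_X ✓.
  U = {B}: f^{-1}(U) = {p68} ∈ τ_X ✓.
  U = {A, B}: f^{-1}(U) = {p65, p66, p67, p68} ∈ τ_X ✓.
Every preimage lies in τ_X, so f IS continuous.


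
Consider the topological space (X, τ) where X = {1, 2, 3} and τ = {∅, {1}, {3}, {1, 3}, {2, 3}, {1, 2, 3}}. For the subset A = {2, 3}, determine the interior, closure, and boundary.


int(A) = {2, 3}, cl(A) = {2, 3}, ∂A = ∅.

Closed sets in (X, τ) are complements of opens:
  closed(X, τ) = {∅, {1}, {2}, {1, 2}, {2, 3}, {1, 2, 3}}.
int(A) = ⋃ {U ∈ τ : U ⊆ A}. Opens contained in A: ∅, {3}, {2, 3}.
Taking the union of these: int(A) = {2, 3}.
cl(A) = ⋂ {C closed : A ⊆ C}. Closed sets containing A: {2, 3}, {1, 2, 3}.
Intersecting these: cl(A) = {2, 3}.
∂A = cl(A) ∖ int(A) = {2, 3} ∖ {2, 3} = ∅.


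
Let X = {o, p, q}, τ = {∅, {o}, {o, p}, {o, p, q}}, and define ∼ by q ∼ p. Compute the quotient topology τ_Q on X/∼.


X/∼ = {[o], [p=q]}; |τ_Q| = 3.

Equivalence classes: [o], [p=q].
Quotient map π: X → X/∼ sends o ↦ [o], p ↦ [p=q], q ↦ [p=q].
For each subset V ⊆ X/∼, compute π^{-1}(V) ⊆ X and check whether π^{-1}(V) ∈ τ. V is open in τ_Q iff π^{-1}(V) ∈ τ.
  V = {}: π^{-1}(V) = ∅ ∈ τ ✓.
  V = {[o]}: π^{-1}(V) = {o} ∈ τ ✓.
  V = {[p=q]}: π^{-1}(V) = {p, q} ∉ τ ✗.
  V = {[o], [p=q]}: π^{-1}(V) = {o, p, q} ∈ τ ✓.
Open sets in the quotient: τ_Q = {{}, {[o]}, {[o], [p=q]}} (3 elements).


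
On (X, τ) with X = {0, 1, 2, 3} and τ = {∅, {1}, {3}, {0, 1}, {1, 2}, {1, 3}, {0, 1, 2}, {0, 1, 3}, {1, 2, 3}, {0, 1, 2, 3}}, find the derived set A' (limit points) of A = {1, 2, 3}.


A' = {0, 2}

For each x ∈ X, list the open sets U ∈ τ with x ∈ U, then check whether U ∩ (A ∖ {x}) ≠ ∅ for every such U.
  x = 0: opens ∋ x are {0, 1}, {0, 1, 2}, {0, 1, 3}, {0, 1, 2, 3}; each meets A ∖ {0}, so x IS a limit point.
  x = 1: open {1} ∋ x has {1} ∩ (A ∖ {1}) = ∅, so x is NOT a limit point.
  x = 2: opens ∋ x are {1, 2}, {0, 1, 2}, {1, 2, 3}, {0, 1, 2, 3}; each meets A ∖ {2}, so x IS a limit point.
  x = 3: open {3} ∋ x has {3} ∩ (A ∖ {3}) = ∅, so x is NOT a limit point.
Collecting: A' = {0, 2}.


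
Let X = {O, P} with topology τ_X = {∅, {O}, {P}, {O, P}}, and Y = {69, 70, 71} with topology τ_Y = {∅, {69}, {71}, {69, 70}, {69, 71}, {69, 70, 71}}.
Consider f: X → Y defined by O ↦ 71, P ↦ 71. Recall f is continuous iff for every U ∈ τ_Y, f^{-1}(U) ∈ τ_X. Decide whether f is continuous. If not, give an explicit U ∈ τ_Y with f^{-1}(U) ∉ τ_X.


f IS continuous.

Compute f^{-1}(U) for each U ∈ τ_Y:
  U = ∅: f^{-1}(U) = ∅ ∈ τ_X ✓.
  U = {69}: f^{-1}(U) = ∅ ∈ τ_X ✓.
  U = {71}: f^{-1}(U) = {O, P} ∈ τ_X ✓.
  U = {69, 70}: f^{-1}(U) = ∅ ∈ τ_X ✓.
  U = {69, 71}: f^{-1}(U) = {O, P} ∈ τ_X ✓.
  U = {69, 70, 71}: f^{-1}(U) = {O, P} ∈ τ_X ✓.
Every preimage lies in τ_X, so f IS continuous.


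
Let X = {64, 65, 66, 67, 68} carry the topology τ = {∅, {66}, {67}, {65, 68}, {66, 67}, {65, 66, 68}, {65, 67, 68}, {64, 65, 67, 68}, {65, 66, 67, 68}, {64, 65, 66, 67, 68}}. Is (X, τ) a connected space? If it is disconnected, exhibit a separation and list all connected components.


(X, τ) is disconnected; components = [{66}, {64, 65, 67, 68}].

Find clopen sets (U ∈ τ with X ∖ U ∈ τ):
  U = ∅, X ∖ U = {64, 65, 66, 67, 68} — both open, so U is clopen.
  U = {66}, X ∖ U = {64, 65, 67, 68} — both open, so U is clopen.
  U = {64, 65, 67, 68}, X ∖ U = {66} — both open, so U is clopen.
  U = {64, 65, 66, 67, 68}, X ∖ U = ∅ — both open, so U is clopen.
Nontrivial clopen(s) exist: e.g. {66}. So (X, τ) is disconnected.
Compute connected components by grouping points that agree on all clopens:
  component: {66}
  component: {64, 65, 67, 68}


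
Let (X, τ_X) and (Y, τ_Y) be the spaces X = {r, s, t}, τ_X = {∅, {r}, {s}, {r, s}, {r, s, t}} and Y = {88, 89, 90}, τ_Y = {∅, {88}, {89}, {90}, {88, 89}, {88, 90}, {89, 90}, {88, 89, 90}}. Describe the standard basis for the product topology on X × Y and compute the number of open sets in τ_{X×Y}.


Basis B = {∅ × ∅, {r} × {88}, {r} × {89}, {r} × {90}, {s} × {88}, {s} × {89}, {s} × {90}, {r} × {88, 89}, {r} × {88, 90}, {r, s} × {88}, {r} × {89, 90}, {r, s} × {89}, {r, s} × {90}, {s} × {88, 89}, {s} × {88, 90}, {s} × {89, 90}, {r} × {88, 89, 90}, {r, s, t} × {88}, {r, s, t} × {89}, {r, s, t} × {90}, {s} × {88, 89, 90}, {r, s} × {88, 89}, {r, s} × {88, 90}, {r, s} × {89, 90}, {r, s} × {88, 89, 90}, {r, s, t} × {88, 89}, {r, s, t} × {88, 90}, {r, s, t} × {89, 90}, {r, s, t} × {88, 89, 90}}; |τ_{X×Y}| = 125.

Enumerate products U × V with U ∈ τ_X, V ∈ τ_Y (deduplicated):
  ∅ × ∅ = {} (∅)
  {r} × {88} = {(r,88)}
  {r} × {89} = {(r,89)}
  {r} × {90} = {(r,90)}
  {s} × {88} = {(s,88)}
  {s} × {89} = {(s,89)}
  {s} × {90} = {(s,90)}
  {r} × {88, 89} = {(r,88), (r,89)}
  {r} × {88, 90} = {(r,88), (r,90)}
  {r, s} × {88} = {(r,88), (s,88)}
  {r} × {89, 90} = {(r,89), (r,90)}
  {r, s} × {89} = {(r,89), (s,89)}
  {r, s} × {90} = {(r,90), (s,90)}
  {s} × {88, 89} = {(s,88), (s,89)}
  {s} × {88, 90} = {(s,88), (s,90)}
  {s} × {89, 90} = {(s,89), (s,90)}
  {r} × {88, 89, 90} = {(r,88), (r,89), (r,90)}
  {r, s, t} × {88} = {(r,88), (s,88), (t,88)}
  {r, s, t} × {89} = {(r,89), (s,89), (t,89)}
  {r, s, t} × {90} = {(r,90), (s,90), (t,90)}
  {s} × {88, 89, 90} = {(s,88), (s,89), (s,90)}
  {r, s} × {88, 89} = {(r,88), (r,89), (s,88), (s,89)}
  {r, s} × {88, 90} = {(r,88), (r,90), (s,88), (s,90)}
  {r, s} × {89, 90} = {(r,89), (r,90), (s,89), (s,90)}
  {r, s} × {88, 89, 90} = {(r,88), (r,89), (r,90), (s,88), (s,89), (s,90)}
  {r, s, t} × {88, 89} = {(r,88), (r,89), (s,88), (s,89), (t,88), (t,89)}
  {r, s, t} × {88, 90} = {(r,88), (r,90), (s,88), (s,90), (t,88), (t,90)}
  {r, s, t} × {89, 90} = {(r,89), (r,90), (s,89), (s,90), (t,89), (t,90)}
  {r, s, t} × {88, 89, 90} = {(r,88), (r,89), (r,90), (s,88), (s,89), (s,90), (t,88), (t,89), (t,90)}
These 29 distinct sets form the basis B.
Close under arbitrary unions to get τ_{X×Y}; counting gives |τ_{X×Y}| = 125.


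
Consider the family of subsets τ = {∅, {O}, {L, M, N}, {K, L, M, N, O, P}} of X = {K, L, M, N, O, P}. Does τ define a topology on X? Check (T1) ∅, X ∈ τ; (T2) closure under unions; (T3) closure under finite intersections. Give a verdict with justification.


τ is NOT a topology on X.

Axiom (T1): ∅ ∈ τ? Yes; X ∈ τ? Yes.
Axiom (T2/T3): check pairwise unions and intersections of members of τ.
Counterexample for (T2): {O} ∪ {L, M, N} = {L, M, N, O} ∉ τ. Therefore τ is NOT a topology.


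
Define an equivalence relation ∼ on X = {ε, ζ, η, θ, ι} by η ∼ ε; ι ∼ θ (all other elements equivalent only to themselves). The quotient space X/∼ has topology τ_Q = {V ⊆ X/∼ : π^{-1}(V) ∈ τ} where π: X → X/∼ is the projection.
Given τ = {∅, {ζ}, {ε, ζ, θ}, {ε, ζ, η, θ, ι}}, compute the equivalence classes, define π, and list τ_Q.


X/∼ = {[ε=η], [ζ], [θ=ι]}; |τ_Q| = 3.

Equivalence classes: [ε=η], [ζ], [θ=ι].
Quotient map π: X → X/∼ sends ε ↦ [ε=η], ζ ↦ [ζ], η ↦ [ε=η], θ ↦ [θ=ι], ι ↦ [θ=ι].
For each subset V ⊆ X/∼, compute π^{-1}(V) ⊆ X and check whether π^{-1}(V) ∈ τ. V is open in τ_Q iff π^{-1}(V) ∈ τ.
  V = {}: π^{-1}(V) = ∅ ∈ τ ✓.
  V = {[ε=η]}: π^{-1}(V) = {ε, η} ∉ τ ✗.
  V = {[ζ]}: π^{-1}(V) = {ζ} ∈ τ ✓.
  V = {[ε=η], [ζ]}: π^{-1}(V) = {ε, ζ, η} ∉ τ ✗.
  V = {[θ=ι]}: π^{-1}(V) = {θ, ι} ∉ τ ✗.
  V = {[ε=η], [θ=ι]}: π^{-1}(V) = {ε, η, θ, ι} ∉ τ ✗.
  V = {[ζ], [θ=ι]}: π^{-1}(V) = {ζ, θ, ι} ∉ τ ✗.
  V = {[ε=η], [ζ], [θ=ι]}: π^{-1}(V) = {ε, ζ, η, θ, ι} ∈ τ ✓.
Open sets in the quotient: τ_Q = {{}, {[ζ]}, {[ε=η], [ζ], [θ=ι]}} (3 elements).


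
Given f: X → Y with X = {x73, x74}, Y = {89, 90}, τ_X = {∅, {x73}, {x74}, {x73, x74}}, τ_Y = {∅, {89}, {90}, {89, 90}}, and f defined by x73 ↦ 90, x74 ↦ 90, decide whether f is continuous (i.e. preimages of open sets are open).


f IS continuous.

Compute f^{-1}(U) for each U ∈ τ_Y:
  U = ∅: f^{-1}(U) = ∅ ∈ τ_X ✓.
  U = {89}: f^{-1}(U) = ∅ ∈ τ_X ✓.
  U = {90}: f^{-1}(U) = {x73, x74} ∈ τ_X ✓.
  U = {89, 90}: f^{-1}(U) = {x73, x74} ∈ τ_X ✓.
Every preimage lies in τ_X, so f IS continuous.


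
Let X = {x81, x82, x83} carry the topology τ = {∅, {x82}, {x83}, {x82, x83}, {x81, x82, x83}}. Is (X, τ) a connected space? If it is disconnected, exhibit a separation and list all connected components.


(X, τ) is connected.

Find clopen sets (U ∈ τ with X ∖ U ∈ τ):
  U = ∅, X ∖ U = {x81, x82, x83} — both open, so U is clopen.
  U = {x81, x82, x83}, X ∖ U = ∅ — both open, so U is clopen.
Only trivial clopens (∅ and X) exist, so (X, τ) is connected.
Compute connected components by grouping points that agree on all clopens:
  component: {x81, x82, x83}


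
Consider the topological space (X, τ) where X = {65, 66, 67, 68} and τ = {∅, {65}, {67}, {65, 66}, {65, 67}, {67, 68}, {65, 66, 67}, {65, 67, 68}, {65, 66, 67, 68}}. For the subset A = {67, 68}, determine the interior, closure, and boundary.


int(A) = {67, 68}, cl(A) = {67, 68}, ∂A = ∅.

Closed sets in (X, τ) are complements of opens:
  closed(X, τ) = {∅, {66}, {68}, {65, 66}, {66, 68}, {67, 68}, {65, 66, 68}, {66, 67, 68}, {65, 66, 67, 68}}.
int(A) = ⋃ {U ∈ τ : U ⊆ A}. Opens contained in A: ∅, {67}, {67, 68}.
Taking the union of these: int(A) = {67, 68}.
cl(A) = ⋂ {C closed : A ⊆ C}. Closed sets containing A: {67, 68}, {66, 67, 68}, {65, 66, 67, 68}.
Intersecting these: cl(A) = {67, 68}.
∂A = cl(A) ∖ int(A) = {67, 68} ∖ {67, 68} = ∅.


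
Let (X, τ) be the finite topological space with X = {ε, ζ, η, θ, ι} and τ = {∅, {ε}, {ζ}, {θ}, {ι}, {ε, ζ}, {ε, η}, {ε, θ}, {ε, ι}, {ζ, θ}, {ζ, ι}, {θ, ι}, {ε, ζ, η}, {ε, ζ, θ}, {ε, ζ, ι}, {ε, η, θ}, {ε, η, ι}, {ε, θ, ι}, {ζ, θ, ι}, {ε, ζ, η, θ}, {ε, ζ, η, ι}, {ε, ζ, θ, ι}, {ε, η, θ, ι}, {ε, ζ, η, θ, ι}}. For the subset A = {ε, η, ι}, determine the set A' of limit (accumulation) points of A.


A' = {η}

For each x ∈ X, list the open sets U ∈ τ with x ∈ U, then check whether U ∩ (A ∖ {x}) ≠ ∅ for every such U.
  x = ε: open {ε} ∋ x has {ε} ∩ (A ∖ {ε}) = ∅, so x is NOT a limit point.
  x = ζ: open {ζ} ∋ x has {ζ} ∩ (A ∖ {ζ}) = ∅, so x is NOT a limit point.
  x = η: opens ∋ x are {ε, η}, {ε, ζ, η}, {ε, η, θ}, {ε, η, ι}, {ε, ζ, η, θ}, {ε, ζ, η, ι}, {ε, η, θ, ι}, {ε, ζ, η, θ, ι}; each meets A ∖ {η}, so x IS a limit point.
  x = θ: open {θ} ∋ x has {θ} ∩ (A ∖ {θ}) = ∅, so x is NOT a limit point.
  x = ι: open {ι} ∋ x has {ι} ∩ (A ∖ {ι}) = ∅, so x is NOT a limit point.
Collecting: A' = {η}.


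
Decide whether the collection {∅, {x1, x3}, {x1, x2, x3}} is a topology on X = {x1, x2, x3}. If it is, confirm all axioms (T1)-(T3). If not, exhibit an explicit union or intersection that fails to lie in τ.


τ IS a topology on X.

Axiom (T1): ∅ ∈ τ? Yes; X ∈ τ? Yes.
Axiom (T2/T3): check pairwise unions and intersections of members of τ.
All pairwise intersections and unions checked — each lies in τ. Therefore τ satisfies (T1), (T2), (T3): it IS a topology on X.


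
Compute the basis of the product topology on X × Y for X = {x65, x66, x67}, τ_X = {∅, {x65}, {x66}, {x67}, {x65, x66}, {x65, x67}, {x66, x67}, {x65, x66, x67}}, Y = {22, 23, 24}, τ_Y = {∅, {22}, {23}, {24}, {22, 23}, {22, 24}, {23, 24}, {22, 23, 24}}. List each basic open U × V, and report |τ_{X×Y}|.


Basis B = {∅ × ∅, {x65} × {22}, {x65} × {23}, {x65} × {24}, {x66} × {22}, {x66} × {23}, {x66} × {24}, {x67} × {22}, {x67} × {23}, {x67} × {24}, {x65} × {22, 23}, {x65} × {22, 24}, {x65, x66} × {22}, {x65, x67} × {22}, {x65} × {23, 24}, {x65, x66} × {23}, {x65, x67} × {23}, {x65, x66} × {24}, {x65, x67} × {24}, {x66} × {22, 23}, {x66} × {22, 24}, {x66, x67} × {22}, {x66} × {23, 24}, {x66, x67} × {23}, {x66, x67} × {24}, {x67} × {22, 23}, {x67} × {22, 24}, {x67} × {23, 24}, {x65} × {22, 23, 24}, {x65, x66, x67} × {22}, {x65, x66, x67} × {23}, {x65, x66, x67} × {24}, {x66} × {22, 23, 24}, {x67} × {22, 23, 24}, {x65, x66} × {22, 23}, {x65, x67} × {22, 23}, {x65, x66} × {22, 24}, {x65, x67} × {22, 24}, {x65, x66} × {23, 24}, {x65, x67} × {23, 24}, {x66, x67} × {22, 23}, {x66, x67} × {22, 24}, {x66, x67} × {23, 24}, {x65, x66} × {22, 23, 24}, {x65, x67} × {22, 23, 24}, {x65, x66, x67} × {22, 23}, {x65, x66, x67} × {22, 24}, {x65, x66, x67} × {23, 24}, {x66, x67} × {22, 23, 24}, {x65, x66, x67} × {22, 23, 24}}; |τ_{X×Y}| = 512.

Enumerate products U × V with U ∈ τ_X, V ∈ τ_Y (deduplicated):
  ∅ × ∅ = {} (∅)
  {x65} × {22} = {(x65,22)}
  {x65} × {23} = {(x65,23)}
  {x65} × {24} = {(x65,24)}
  {x66} × {22} = {(x66,22)}
  {x66} × {23} = {(x66,23)}
  {x66} × {24} = {(x66,24)}
  {x67} × {22} = {(x67,22)}
  {x67} × {23} = {(x67,23)}
  {x67} × {24} = {(x67,24)}
  {x65} × {22, 23} = {(x65,22), (x65,23)}
  {x65} × {22, 24} = {(x65,22), (x65,24)}
  {x65, x66} × {22} = {(x65,22), (x66,22)}
  {x65, x67} × {22} = {(x65,22), (x67,22)}
  {x65} × {23, 24} = {(x65,23), (x65,24)}
  {x65, x66} × {23} = {(x65,23), (x66,23)}
  {x65, x67} × {23} = {(x65,23), (x67,23)}
  {x65, x66} × {24} = {(x65,24), (x66,24)}
  {x65, x67} × {24} = {(x65,24), (x67,24)}
  {x66} × {22, 23} = {(x66,22), (x66,23)}
  {x66} × {22, 24} = {(x66,22), (x66,24)}
  {x66, x67} × {22} = {(x66,22), (x67,22)}
  {x66} × {23, 24} = {(x66,23), (x66,24)}
  {x66, x67} × {23} = {(x66,23), (x67,23)}
  {x66, x67} × {24} = {(x66,24), (x67,24)}
  {x67} × {22, 23} = {(x67,22), (x67,23)}
  {x67} × {22, 24} = {(x67,22), (x67,24)}
  {x67} × {23, 24} = {(x67,23), (x67,24)}
  {x65} × {22, 23, 24} = {(x65,22), (x65,23), (x65,24)}
  {x65, x66, x67} × {22} = {(x65,22), (x66,22), (x67,22)}
  {x65, x66, x67} × {23} = {(x65,23), (x66,23), (x67,23)}
  {x65, x66, x67} × {24} = {(x65,24), (x66,24), (x67,24)}
  {x66} × {22, 23, 24} = {(x66,22), (x66,23), (x66,24)}
  {x67} × {22, 23, 24} = {(x67,22), (x67,23), (x67,24)}
  {x65, x66} × {22, 23} = {(x65,22), (x65,23), (x66,22), (x66,23)}
  {x65, x67} × {22, 23} = {(x65,22), (x65,23), (x67,22), (x67,23)}
  {x65, x66} × {22, 24} = {(x65,22), (x65,24), (x66,22), (x66,24)}
  {x65, x67} × {22, 24} = {(x65,22), (x65,24), (x67,22), (x67,24)}
  {x65, x66} × {23, 24} = {(x65,23), (x65,24), (x66,23), (x66,24)}
  {x65, x67} × {23, 24} = {(x65,23), (x65,24), (x67,23), (x67,24)}
  {x66, x67} × {22, 23} = {(x66,22), (x66,23), (x67,22), (x67,23)}
  {x66, x67} × {22, 24} = {(x66,22), (x66,24), (x67,22), (x67,24)}
  {x66, x67} × {23, 24} = {(x66,23), (x66,24), (x67,23), (x67,24)}
  {x65, x66} × {22, 23, 24} = {(x65,22), (x65,23), (x65,24), (x66,22), (x66,23), (x66,24)}
  {x65, x67} × {22, 23, 24} = {(x65,22), (x65,23), (x65,24), (x67,22), (x67,23), (x67,24)}
  {x65, x66, x67} × {22, 23} = {(x65,22), (x65,23), (x66,22), (x66,23), (x67,22), (x67,23)}
  {x65, x66, x67} × {22, 24} = {(x65,22), (x65,24), (x66,22), (x66,24), (x67,22), (x67,24)}
  {x65, x66, x67} × {23, 24} = {(x65,23), (x65,24), (x66,23), (x66,24), (x67,23), (x67,24)}
  {x66, x67} × {22, 23, 24} = {(x66,22), (x66,23), (x66,24), (x67,22), (x67,23), (x67,24)}
  {x65, x66, x67} × {22, 23, 24} = {(x65,22), (x65,23), (x65,24), (x66,22), (x66,23), (x66,24), (x67,22), (x67,23), (x67,24)}
These 50 distinct sets form the basis B.
Close under arbitrary unions to get τ_{X×Y}; counting gives |τ_{X×Y}| = 512.


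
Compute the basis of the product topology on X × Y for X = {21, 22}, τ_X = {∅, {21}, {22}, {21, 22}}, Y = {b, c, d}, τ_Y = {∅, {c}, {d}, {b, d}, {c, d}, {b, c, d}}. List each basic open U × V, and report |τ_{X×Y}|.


Basis B = {∅ × ∅, {21} × {c}, {21} × {d}, {22} × {c}, {22} × {d}, {21} × {b, d}, {21} × {c, d}, {21, 22} × {c}, {21, 22} × {d}, {22} × {b, d}, {22} × {c, d}, {21} × {b, c, d}, {22} × {b, c, d}, {21, 22} × {b, d}, {21, 22} × {c, d}, {21, 22} × {b, c, d}}; |τ_{X×Y}| = 36.

Enumerate products U × V with U ∈ τ_X, V ∈ τ_Y (deduplicated):
  ∅ × ∅ = {} (∅)
  {21} × {c} = {(21,c)}
  {21} × {d} = {(21,d)}
  {22} × {c} = {(22,c)}
  {22} × {d} = {(22,d)}
  {21} × {b, d} = {(21,b), (21,d)}
  {21} × {c, d} = {(21,c), (21,d)}
  {21, 22} × {c} = {(21,c), (22,c)}
  {21, 22} × {d} = {(21,d), (22,d)}
  {22} × {b, d} = {(22,b), (22,d)}
  {22} × {c, d} = {(22,c), (22,d)}
  {21} × {b, c, d} = {(21,b), (21,c), (21,d)}
  {22} × {b, c, d} = {(22,b), (22,c), (22,d)}
  {21, 22} × {b, d} = {(21,b), (21,d), (22,b), (22,d)}
  {21, 22} × {c, d} = {(21,c), (21,d), (22,c), (22,d)}
  {21, 22} × {b, c, d} = {(21,b), (21,c), (21,d), (22,b), (22,c), (22,d)}
These 16 distinct sets form the basis B.
Close under arbitrary unions to get τ_{X×Y}; counting gives |τ_{X×Y}| = 36.


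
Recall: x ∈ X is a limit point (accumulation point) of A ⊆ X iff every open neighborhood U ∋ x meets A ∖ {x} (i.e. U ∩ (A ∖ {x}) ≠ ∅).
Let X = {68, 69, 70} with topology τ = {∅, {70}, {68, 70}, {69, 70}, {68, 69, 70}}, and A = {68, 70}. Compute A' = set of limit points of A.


A' = {68, 69}

For each x ∈ X, list the open sets U ∈ τ with x ∈ U, then check whether U ∩ (A ∖ {x}) ≠ ∅ for every such U.
  x = 68: opens ∋ x are {68, 70}, {68, 69, 70}; each meets A ∖ {68}, so x IS a limit point.
  x = 69: opens ∋ x are {69, 70}, {68, 69, 70}; each meets A ∖ {69}, so x IS a limit point.
  x = 70: open {70} ∋ x has {70} ∩ (A ∖ {70}) = ∅, so x is NOT a limit point.
Collecting: A' = {68, 69}.


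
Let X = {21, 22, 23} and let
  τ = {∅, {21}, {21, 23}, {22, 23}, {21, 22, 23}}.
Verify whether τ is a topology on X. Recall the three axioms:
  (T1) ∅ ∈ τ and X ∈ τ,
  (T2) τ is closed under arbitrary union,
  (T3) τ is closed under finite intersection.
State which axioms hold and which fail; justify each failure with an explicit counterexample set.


τ is NOT a topology on X.

Axiom (T1): ∅ ∈ τ? Yes; X ∈ τ? Yes.
Axiom (T2/T3): check pairwise unions and intersections of members of τ.
Counterexample for (T3): {21, 23} ∩ {22, 23} = {23} ∉ τ. Therefore τ is NOT a topology.


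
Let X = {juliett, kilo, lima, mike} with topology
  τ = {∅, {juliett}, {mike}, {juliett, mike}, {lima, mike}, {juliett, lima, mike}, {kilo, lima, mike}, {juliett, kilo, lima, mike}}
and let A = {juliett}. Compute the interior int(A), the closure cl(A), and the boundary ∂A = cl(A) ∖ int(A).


int(A) = {juliett}, cl(A) = {juliett}, ∂A = ∅.

Closed sets in (X, τ) are complements of opens:
  closed(X, τ) = {∅, {juliett}, {kilo}, {juliett, kilo}, {kilo, lima}, {juliett, kilo, lima}, {kilo, lima, mike}, {juliett, kilo, lima, mike}}.
int(A) = ⋃ {U ∈ τ : U ⊆ A}. Opens contained in A: ∅, {juliett}.
Taking the union of these: int(A) = {juliett}.
cl(A) = ⋂ {C closed : A ⊆ C}. Closed sets containing A: {juliett}, {juliett, kilo}, {juliett, kilo, lima}, {juliett, kilo, lima, mike}.
Intersecting these: cl(A) = {juliett}.
∂A = cl(A) ∖ int(A) = {juliett} ∖ {juliett} = ∅.


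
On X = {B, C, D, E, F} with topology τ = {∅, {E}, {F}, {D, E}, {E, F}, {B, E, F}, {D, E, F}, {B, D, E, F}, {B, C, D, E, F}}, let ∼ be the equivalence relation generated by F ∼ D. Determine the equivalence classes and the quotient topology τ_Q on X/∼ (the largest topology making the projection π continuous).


X/∼ = {[B], [C], [D=F], [E]}; |τ_Q| = 5.

Equivalence classes: [B], [C], [D=F], [E].
Quotient map π: X → X/∼ sends B ↦ [B], C ↦ [C], D ↦ [D=F], E ↦ [E], F ↦ [D=F].
For each subset V ⊆ X/∼, compute π^{-1}(V) ⊆ X and check whether π^{-1}(V) ∈ τ. V is open in τ_Q iff π^{-1}(V) ∈ τ.
  V = {}: π^{-1}(V) = ∅ ∈ τ ✓.
  V = {[B]}: π^{-1}(V) = {B} ∉ τ ✗.
  V = {[C]}: π^{-1}(V) = {C} ∉ τ ✗.
  V = {[B], [C]}: π^{-1}(V) = {B, C} ∉ τ ✗.
  V = {[D=F]}: π^{-1}(V) = {D, F} ∉ τ ✗.
  V = {[B], [D=F]}: π^{-1}(V) = {B, D, F} ∉ τ ✗.
  V = {[C], [D=F]}: π^{-1}(V) = {C, D, F} ∉ τ ✗.
  V = {[B], [C], [D=F]}: π^{-1}(V) = {B, C, D, F} ∉ τ ✗.
  V = {[E]}: π^{-1}(V) = {E} ∈ τ ✓.
  V = {[B], [E]}: π^{-1}(V) = {B, E} ∉ τ ✗.
  V = {[C], [E]}: π^{-1}(V) = {C, E} ∉ τ ✗.
  V = {[B], [C], [E]}: π^{-1}(V) = {B, C, E} ∉ τ ✗.
  V = {[D=F], [E]}: π^{-1}(V) = {D, E, F} ∈ τ ✓.
  V = {[B], [D=F], [E]}: π^{-1}(V) = {B, D, E, F} ∈ τ ✓.
  V = {[C], [D=F], [E]}: π^{-1}(V) = {C, D, E, F} ∉ τ ✗.
  V = {[B], [C], [D=F], [E]}: π^{-1}(V) = {B, C, D, E, F} ∈ τ ✓.
Open sets in the quotient: τ_Q = {{}, {[E]}, {[D=F], [E]}, {[B], [D=F], [E]}, {[B], [C], [D=F], [E]}} (5 elements).


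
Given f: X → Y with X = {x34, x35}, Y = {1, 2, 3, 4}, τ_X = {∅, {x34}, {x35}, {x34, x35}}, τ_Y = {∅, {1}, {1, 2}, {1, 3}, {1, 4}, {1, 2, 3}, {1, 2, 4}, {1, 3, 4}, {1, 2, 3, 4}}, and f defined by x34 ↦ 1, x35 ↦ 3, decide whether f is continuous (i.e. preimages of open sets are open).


f IS continuous.

Compute f^{-1}(U) for each U ∈ τ_Y:
  U = ∅: f^{-1}(U) = ∅ ∈ τ_X ✓.
  U = {1}: f^{-1}(U) = {x34} ∈ τ_X ✓.
  U = {1, 2}: f^{-1}(U) = {x34} ∈ τ_X ✓.
  U = {1, 3}: f^{-1}(U) = {x34, x35} ∈ τ_X ✓.
  U = {1, 4}: f^{-1}(U) = {x34} ∈ τ_X ✓.
  U = {1, 2, 3}: f^{-1}(U) = {x34, x35} ∈ τ_X ✓.
  U = {1, 2, 4}: f^{-1}(U) = {x34} ∈ τ_X ✓.
  U = {1, 3, 4}: f^{-1}(U) = {x34, x35} ∈ τ_X ✓.
  U = {1, 2, 3, 4}: f^{-1}(U) = {x34, x35} ∈ τ_X ✓.
Every preimage lies in τ_X, so f IS continuous.


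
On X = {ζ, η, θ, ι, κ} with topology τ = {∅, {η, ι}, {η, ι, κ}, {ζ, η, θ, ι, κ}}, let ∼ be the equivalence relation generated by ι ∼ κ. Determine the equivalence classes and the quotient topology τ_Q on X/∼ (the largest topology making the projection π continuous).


X/∼ = {[ζ], [η], [θ], [ι=κ]}; |τ_Q| = 3.

Equivalence classes: [ζ], [η], [θ], [ι=κ].
Quotient map π: X → X/∼ sends ζ ↦ [ζ], η ↦ [η], θ ↦ [θ], ι ↦ [ι=κ], κ ↦ [ι=κ].
For each subset V ⊆ X/∼, compute π^{-1}(V) ⊆ X and check whether π^{-1}(V) ∈ τ. V is open in τ_Q iff π^{-1}(V) ∈ τ.
  V = {}: π^{-1}(V) = ∅ ∈ τ ✓.
  V = {[ζ]}: π^{-1}(V) = {ζ} ∉ τ ✗.
  V = {[η]}: π^{-1}(V) = {η} ∉ τ ✗.
  V = {[ζ], [η]}: π^{-1}(V) = {ζ, η} ∉ τ ✗.
  V = {[θ]}: π^{-1}(V) = {θ} ∉ τ ✗.
  V = {[ζ], [θ]}: π^{-1}(V) = {ζ, θ} ∉ τ ✗.
  V = {[η], [θ]}: π^{-1}(V) = {η, θ} ∉ τ ✗.
  V = {[ζ], [η], [θ]}: π^{-1}(V) = {ζ, η, θ} ∉ τ ✗.
  V = {[ι=κ]}: π^{-1}(V) = {ι, κ} ∉ τ ✗.
  V = {[ζ], [ι=κ]}: π^{-1}(V) = {ζ, ι, κ} ∉ τ ✗.
  V = {[η], [ι=κ]}: π^{-1}(V) = {η, ι, κ} ∈ τ ✓.
  V = {[ζ], [η], [ι=κ]}: π^{-1}(V) = {ζ, η, ι, κ} ∉ τ ✗.
  V = {[θ], [ι=κ]}: π^{-1}(V) = {θ, ι, κ} ∉ τ ✗.
  V = {[ζ], [θ], [ι=κ]}: π^{-1}(V) = {ζ, θ, ι, κ} ∉ τ ✗.
  V = {[η], [θ], [ι=κ]}: π^{-1}(V) = {η, θ, ι, κ} ∉ τ ✗.
  V = {[ζ], [η], [θ], [ι=κ]}: π^{-1}(V) = {ζ, η, θ, ι, κ} ∈ τ ✓.
Open sets in the quotient: τ_Q = {{}, {[η], [ι=κ]}, {[ζ], [η], [θ], [ι=κ]}} (3 elements).


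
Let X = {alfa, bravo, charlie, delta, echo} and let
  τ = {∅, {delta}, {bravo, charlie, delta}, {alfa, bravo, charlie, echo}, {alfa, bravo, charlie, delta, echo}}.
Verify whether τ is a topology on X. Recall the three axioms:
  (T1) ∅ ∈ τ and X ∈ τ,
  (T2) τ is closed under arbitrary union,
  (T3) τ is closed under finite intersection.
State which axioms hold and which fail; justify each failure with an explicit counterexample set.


τ is NOT a topology on X.

Axiom (T1): ∅ ∈ τ? Yes; X ∈ τ? Yes.
Axiom (T2/T3): check pairwise unions and intersections of members of τ.
Counterexample for (T3): {bravo, charlie, delta} ∩ {alfa, bravo, charlie, echo} = {bravo, charlie} ∉ τ. Therefore τ is NOT a topology.


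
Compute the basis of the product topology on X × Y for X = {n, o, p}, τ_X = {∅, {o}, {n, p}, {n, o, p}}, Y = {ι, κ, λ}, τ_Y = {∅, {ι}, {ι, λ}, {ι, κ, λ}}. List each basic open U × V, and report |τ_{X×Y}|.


Basis B = {∅ × ∅, {o} × {ι}, {n, p} × {ι}, {o} × {ι, λ}, {n, o, p} × {ι}, {o} × {ι, κ, λ}, {n, p} × {ι, λ}, {n, p} × {ι, κ, λ}, {n, o, p} × {ι, λ}, {n, o, p} × {ι, κ, λ}}; |τ_{X×Y}| = 16.

Enumerate products U × V with U ∈ τ_X, V ∈ τ_Y (deduplicated):
  ∅ × ∅ = {} (∅)
  {o} × {ι} = {(o,ι)}
  {n, p} × {ι} = {(n,ι), (p,ι)}
  {o} × {ι, λ} = {(o,ι), (o,λ)}
  {n, o, p} × {ι} = {(n,ι), (o,ι), (p,ι)}
  {o} × {ι, κ, λ} = {(o,ι), (o,κ), (o,λ)}
  {n, p} × {ι, λ} = {(n,ι), (n,λ), (p,ι), (p,λ)}
  {n, p} × {ι, κ, λ} = {(n,ι), (n,κ), (n,λ), (p,ι), (p,κ), (p,λ)}
  {n, o, p} × {ι, λ} = {(n,ι), (n,λ), (o,ι), (o,λ), (p,ι), (p,λ)}
  {n, o, p} × {ι, κ, λ} = {(n,ι), (n,κ), (n,λ), (o,ι), (o,κ), (o,λ), (p,ι), (p,κ), (p,λ)}
These 10 distinct sets form the basis B.
Close under arbitrary unions to get τ_{X×Y}; counting gives |τ_{X×Y}| = 16.


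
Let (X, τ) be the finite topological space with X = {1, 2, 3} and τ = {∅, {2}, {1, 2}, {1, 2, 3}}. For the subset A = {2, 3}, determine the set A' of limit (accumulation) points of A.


A' = {1, 3}

For each x ∈ X, list the open sets U ∈ τ with x ∈ U, then check whether U ∩ (A ∖ {x}) ≠ ∅ for every such U.
  x = 1: opens ∋ x are {1, 2}, {1, 2, 3}; each meets A ∖ {1}, so x IS a limit point.
  x = 2: open {2} ∋ x has {2} ∩ (A ∖ {2}) = ∅, so x is NOT a limit point.
  x = 3: opens ∋ x are {1, 2, 3}; each meets A ∖ {3}, so x IS a limit point.
Collecting: A' = {1, 3}.


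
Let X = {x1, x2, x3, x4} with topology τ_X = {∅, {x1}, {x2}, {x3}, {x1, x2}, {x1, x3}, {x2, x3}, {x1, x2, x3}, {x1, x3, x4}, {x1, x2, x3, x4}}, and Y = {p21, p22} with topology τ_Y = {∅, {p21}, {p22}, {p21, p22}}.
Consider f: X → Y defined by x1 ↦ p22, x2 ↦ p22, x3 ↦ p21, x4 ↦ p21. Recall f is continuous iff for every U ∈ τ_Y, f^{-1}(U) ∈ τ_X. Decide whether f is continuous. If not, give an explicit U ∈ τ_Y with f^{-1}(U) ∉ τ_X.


f is NOT continuous.

Compute f^{-1}(U) for each U ∈ τ_Y:
  U = ∅: f^{-1}(U) = ∅ ∈ τ_X ✓.
  U = {p21}: f^{-1}(U) = {x3, x4} ∉ τ_X ✗.
  U = {p22}: f^{-1}(U) = {x1, x2} ∈ τ_X ✓.
  U = {p21, p22}: f^{-1}(U) = {x1, x2, x3, x4} ∈ τ_X ✓.
Found U = {p21} with f^{-1}(U) = {x3, x4} not in τ_X. Therefore f is NOT continuous.


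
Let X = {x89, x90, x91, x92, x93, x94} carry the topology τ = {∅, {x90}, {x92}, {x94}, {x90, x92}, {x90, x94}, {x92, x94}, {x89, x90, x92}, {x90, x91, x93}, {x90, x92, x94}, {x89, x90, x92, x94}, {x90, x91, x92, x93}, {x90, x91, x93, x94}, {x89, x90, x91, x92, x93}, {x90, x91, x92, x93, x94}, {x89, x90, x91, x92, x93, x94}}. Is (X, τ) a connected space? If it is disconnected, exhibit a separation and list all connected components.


(X, τ) is disconnected; components = [{x94}, {x89, x90, x91, x92, x93}].

Find clopen sets (U ∈ τ with X ∖ U ∈ τ):
  U = ∅, X ∖ U = {x89, x90, x91, x92, x93, x94} — both open, so U is clopen.
  U = {x94}, X ∖ U = {x89, x90, x91, x92, x93} — both open, so U is clopen.
  U = {x89, x90, x91, x92, x93}, X ∖ U = {x94} — both open, so U is clopen.
  U = {x89, x90, x91, x92, x93, x94}, X ∖ U = ∅ — both open, so U is clopen.
Nontrivial clopen(s) exist: e.g. {x94}. So (X, τ) is disconnected.
Compute connected components by grouping points that agree on all clopens:
  component: {x94}
  component: {x89, x90, x91, x92, x93}


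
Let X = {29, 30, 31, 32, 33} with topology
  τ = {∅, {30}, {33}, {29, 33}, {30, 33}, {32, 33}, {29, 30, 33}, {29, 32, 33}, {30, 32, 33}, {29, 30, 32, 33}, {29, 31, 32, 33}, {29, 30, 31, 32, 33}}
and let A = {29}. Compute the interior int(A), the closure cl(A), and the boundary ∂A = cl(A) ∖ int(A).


int(A) = ∅, cl(A) = {29, 31}, ∂A = {29, 31}.

Closed sets in (X, τ) are complements of opens:
  closed(X, τ) = {∅, {30}, {31}, {29, 31}, {30, 31}, {31, 32}, {29, 30, 31}, {29, 31, 32}, {30, 31, 32}, {29, 30, 31, 32}, {29, 31, 32, 33}, {29, 30, 31, 32, 33}}.
int(A) = ⋃ {U ∈ τ : U ⊆ A}. Opens contained in A: ∅.
Taking the union of these: int(A) = ∅.
cl(A) = ⋂ {C closed : A ⊆ C}. Closed sets containing A: {29, 31}, {29, 30, 31}, {29, 31, 32}, {29, 30, 31, 32}, {29, 31, 32, 33}, {29, 30, 31, 32, 33}.
Intersecting these: cl(A) = {29, 31}.
∂A = cl(A) ∖ int(A) = {29, 31} ∖ ∅ = {29, 31}.


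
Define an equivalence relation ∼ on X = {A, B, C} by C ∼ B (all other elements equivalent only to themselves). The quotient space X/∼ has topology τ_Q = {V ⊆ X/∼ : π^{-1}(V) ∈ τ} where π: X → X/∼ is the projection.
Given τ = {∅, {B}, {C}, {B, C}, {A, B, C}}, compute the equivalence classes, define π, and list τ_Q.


X/∼ = {[A], [B=C]}; |τ_Q| = 3.

Equivalence classes: [A], [B=C].
Quotient map π: X → X/∼ sends A ↦ [A], B ↦ [B=C], C ↦ [B=C].
For each subset V ⊆ X/∼, compute π^{-1}(V) ⊆ X and check whether π^{-1}(V) ∈ τ. V is open in τ_Q iff π^{-1}(V) ∈ τ.
  V = {}: π^{-1}(V) = ∅ ∈ τ ✓.
  V = {[A]}: π^{-1}(V) = {A} ∉ τ ✗.
  V = {[B=C]}: π^{-1}(V) = {B, C} ∈ τ ✓.
  V = {[A], [B=C]}: π^{-1}(V) = {A, B, C} ∈ τ ✓.
Open sets in the quotient: τ_Q = {{}, {[B=C]}, {[A], [B=C]}} (3 elements).


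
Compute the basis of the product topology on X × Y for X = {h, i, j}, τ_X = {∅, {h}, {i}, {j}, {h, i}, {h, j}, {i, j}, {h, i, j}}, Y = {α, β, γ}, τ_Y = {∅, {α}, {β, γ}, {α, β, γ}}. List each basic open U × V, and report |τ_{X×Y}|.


Basis B = {∅ × ∅, {h} × {α}, {i} × {α}, {j} × {α}, {h, i} × {α}, {h, j} × {α}, {h} × {β, γ}, {i, j} × {α}, {i} × {β, γ}, {j} × {β, γ}, {h} × {α, β, γ}, {h, i, j} × {α}, {i} × {α, β, γ}, {j} × {α, β, γ}, {h, i} × {β, γ}, {h, j} × {β, γ}, {i, j} × {β, γ}, {h, i} × {α, β, γ}, {h, j} × {α, β, γ}, {h, i, j} × {β, γ}, {i, j} × {α, β, γ}, {h, i, j} × {α, β, γ}}; |τ_{X×Y}| = 64.

Enumerate products U × V with U ∈ τ_X, V ∈ τ_Y (deduplicated):
  ∅ × ∅ = {} (∅)
  {h} × {α} = {(h,α)}
  {i} × {α} = {(i,α)}
  {j} × {α} = {(j,α)}
  {h, i} × {α} = {(h,α), (i,α)}
  {h, j} × {α} = {(h,α), (j,α)}
  {h} × {β, γ} = {(h,β), (h,γ)}
  {i, j} × {α} = {(i,α), (j,α)}
  {i} × {β, γ} = {(i,β), (i,γ)}
  {j} × {β, γ} = {(j,β), (j,γ)}
  {h} × {α, β, γ} = {(h,α), (h,β), (h,γ)}
  {h, i, j} × {α} = {(h,α), (i,α), (j,α)}
  {i} × {α, β, γ} = {(i,α), (i,β), (i,γ)}
  {j} × {α, β, γ} = {(j,α), (j,β), (j,γ)}
  {h, i} × {β, γ} = {(h,β), (h,γ), (i,β), (i,γ)}
  {h, j} × {β, γ} = {(h,β), (h,γ), (j,β), (j,γ)}
  {i, j} × {β, γ} = {(i,β), (i,γ), (j,β), (j,γ)}
  {h, i} × {α, β, γ} = {(h,α), (h,β), (h,γ), (i,α), (i,β), (i,γ)}
  {h, j} × {α, β, γ} = {(h,α), (h,β), (h,γ), (j,α), (j,β), (j,γ)}
  {h, i, j} × {β, γ} = {(h,β), (h,γ), (i,β), (i,γ), (j,β), (j,γ)}
  {i, j} × {α, β, γ} = {(i,α), (i,β), (i,γ), (j,α), (j,β), (j,γ)}
  {h, i, j} × {α, β, γ} = {(h,α), (h,β), (h,γ), (i,α), (i,β), (i,γ), (j,α), (j,β), (j,γ)}
These 22 distinct sets form the basis B.
Close under arbitrary unions to get τ_{X×Y}; counting gives |τ_{X×Y}| = 64.


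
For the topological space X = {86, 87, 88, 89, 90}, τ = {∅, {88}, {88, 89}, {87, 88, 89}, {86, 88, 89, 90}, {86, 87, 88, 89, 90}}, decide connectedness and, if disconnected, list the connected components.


(X, τ) is connected.

Find clopen sets (U ∈ τ with X ∖ U ∈ τ):
  U = ∅, X ∖ U = {86, 87, 88, 89, 90} — both open, so U is clopen.
  U = {86, 87, 88, 89, 90}, X ∖ U = ∅ — both open, so U is clopen.
Only trivial clopens (∅ and X) exist, so (X, τ) is connected.
Compute connected components by grouping points that agree on all clopens:
  component: {86, 87, 88, 89, 90}


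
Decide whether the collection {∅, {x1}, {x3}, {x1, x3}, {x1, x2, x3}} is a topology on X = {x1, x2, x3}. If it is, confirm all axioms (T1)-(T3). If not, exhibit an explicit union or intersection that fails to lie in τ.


τ IS a topology on X.

Axiom (T1): ∅ ∈ τ? Yes; X ∈ τ? Yes.
Axiom (T2/T3): check pairwise unions and intersections of members of τ.
All pairwise intersections and unions checked — each lies in τ. Therefore τ satisfies (T1), (T2), (T3): it IS a topology on X.


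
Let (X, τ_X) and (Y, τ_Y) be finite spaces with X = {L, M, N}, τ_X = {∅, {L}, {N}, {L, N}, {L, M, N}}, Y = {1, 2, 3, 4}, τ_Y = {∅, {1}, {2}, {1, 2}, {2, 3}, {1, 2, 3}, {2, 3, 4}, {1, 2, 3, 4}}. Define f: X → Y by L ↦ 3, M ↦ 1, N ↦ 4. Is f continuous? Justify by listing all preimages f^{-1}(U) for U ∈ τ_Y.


f is NOT continuous.

Compute f^{-1}(U) for each U ∈ τ_Y:
  U = ∅: f^{-1}(U) = ∅ ∈ τ_X ✓.
  U = {1}: f^{-1}(U) = {M} ∉ τ_X ✗.
  U = {2}: f^{-1}(U) = ∅ ∈ τ_X ✓.
  U = {1, 2}: f^{-1}(U) = {M} ∉ τ_X ✗.
  U = {2, 3}: f^{-1}(U) = {L} ∈ τ_X ✓.
  U = {1, 2, 3}: f^{-1}(U) = {L, M} ∉ τ_X ✗.
  U = {2, 3, 4}: f^{-1}(U) = {L, N} ∈ τ_X ✓.
  U = {1, 2, 3, 4}: f^{-1}(U) = {L, M, N} ∈ τ_X ✓.
Found U = {1} with f^{-1}(U) = {M} not in τ_X. Therefore f is NOT continuous.


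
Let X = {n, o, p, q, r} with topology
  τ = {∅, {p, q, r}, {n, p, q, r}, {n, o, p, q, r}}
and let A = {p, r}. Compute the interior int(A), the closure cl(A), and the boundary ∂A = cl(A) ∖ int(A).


int(A) = ∅, cl(A) = {n, o, p, q, r}, ∂A = {n, o, p, q, r}.

Closed sets in (X, τ) are complements of opens:
  closed(X, τ) = {∅, {o}, {n, o}, {n, o, p, q, r}}.
int(A) = ⋃ {U ∈ τ : U ⊆ A}. Opens contained in A: ∅.
Taking the union of these: int(A) = ∅.
cl(A) = ⋂ {C closed : A ⊆ C}. Closed sets containing A: {n, o, p, q, r}.
Intersecting these: cl(A) = {n, o, p, q, r}.
∂A = cl(A) ∖ int(A) = {n, o, p, q, r} ∖ ∅ = {n, o, p, q, r}.


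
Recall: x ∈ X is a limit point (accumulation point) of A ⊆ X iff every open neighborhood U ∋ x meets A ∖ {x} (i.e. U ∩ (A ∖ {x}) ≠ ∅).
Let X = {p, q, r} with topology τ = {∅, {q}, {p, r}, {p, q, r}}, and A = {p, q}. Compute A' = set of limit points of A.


A' = {r}

For each x ∈ X, list the open sets U ∈ τ with x ∈ U, then check whether U ∩ (A ∖ {x}) ≠ ∅ for every such U.
  x = p: open {p, r} ∋ x has {p, r} ∩ (A ∖ {p}) = ∅, so x is NOT a limit point.
  x = q: open {q} ∋ x has {q} ∩ (A ∖ {q}) = ∅, so x is NOT a limit point.
  x = r: opens ∋ x are {p, r}, {p, q, r}; each meets A ∖ {r}, so x IS a limit point.
Collecting: A' = {r}.


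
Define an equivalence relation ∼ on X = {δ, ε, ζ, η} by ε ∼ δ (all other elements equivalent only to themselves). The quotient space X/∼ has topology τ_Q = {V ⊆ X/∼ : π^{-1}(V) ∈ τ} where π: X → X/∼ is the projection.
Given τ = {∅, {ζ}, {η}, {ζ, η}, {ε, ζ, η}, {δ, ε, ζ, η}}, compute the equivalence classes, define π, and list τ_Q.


X/∼ = {[δ=ε], [ζ], [η]}; |τ_Q| = 5.

Equivalence classes: [δ=ε], [ζ], [η].
Quotient map π: X → X/∼ sends δ ↦ [δ=ε], ε ↦ [δ=ε], ζ ↦ [ζ], η ↦ [η].
For each subset V ⊆ X/∼, compute π^{-1}(V) ⊆ X and check whether π^{-1}(V) ∈ τ. V is open in τ_Q iff π^{-1}(V) ∈ τ.
  V = {}: π^{-1}(V) = ∅ ∈ τ ✓.
  V = {[δ=ε]}: π^{-1}(V) = {δ, ε} ∉ τ ✗.
  V = {[ζ]}: π^{-1}(V) = {ζ} ∈ τ ✓.
  V = {[δ=ε], [ζ]}: π^{-1}(V) = {δ, ε, ζ} ∉ τ ✗.
  V = {[η]}: π^{-1}(V) = {η} ∈ τ ✓.
  V = {[δ=ε], [η]}: π^{-1}(V) = {δ, ε, η} ∉ τ ✗.
  V = {[ζ], [η]}: π^{-1}(V) = {ζ, η} ∈ τ ✓.
  V = {[δ=ε], [ζ], [η]}: π^{-1}(V) = {δ, ε, ζ, η} ∈ τ ✓.
Open sets in the quotient: τ_Q = {{}, {[ζ]}, {[η]}, {[ζ], [η]}, {[δ=ε], [ζ], [η]}} (5 elements).


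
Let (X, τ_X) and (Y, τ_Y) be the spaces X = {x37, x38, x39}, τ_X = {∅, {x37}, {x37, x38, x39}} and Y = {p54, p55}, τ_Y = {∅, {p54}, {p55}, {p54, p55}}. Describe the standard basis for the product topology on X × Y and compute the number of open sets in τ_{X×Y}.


Basis B = {∅ × ∅, {x37} × {p54}, {x37} × {p55}, {x37} × {p54, p55}, {x37, x38, x39} × {p54}, {x37, x38, x39} × {p55}, {x37, x38, x39} × {p54, p55}}; |τ_{X×Y}| = 9.

Enumerate products U × V with U ∈ τ_X, V ∈ τ_Y (deduplicated):
  ∅ × ∅ = {} (∅)
  {x37} × {p54} = {(x37,p54)}
  {x37} × {p55} = {(x37,p55)}
  {x37} × {p54, p55} = {(x37,p54), (x37,p55)}
  {x37, x38, x39} × {p54} = {(x37,p54), (x38,p54), (x39,p54)}
  {x37, x38, x39} × {p55} = {(x37,p55), (x38,p55), (x39,p55)}
  {x37, x38, x39} × {p54, p55} = {(x37,p54), (x37,p55), (x38,p54), (x38,p55), (x39,p54), (x39,p55)}
These 7 distinct sets form the basis B.
Close under arbitrary unions to get τ_{X×Y}; counting gives |τ_{X×Y}| = 9.


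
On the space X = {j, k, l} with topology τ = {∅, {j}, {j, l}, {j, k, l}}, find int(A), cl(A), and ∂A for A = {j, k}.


int(A) = {j}, cl(A) = {j, k, l}, ∂A = {k, l}.

Closed sets in (X, τ) are complements of opens:
  closed(X, τ) = {∅, {k}, {k, l}, {j, k, l}}.
int(A) = ⋃ {U ∈ τ : U ⊆ A}. Opens contained in A: ∅, {j}.
Taking the union of these: int(A) = {j}.
cl(A) = ⋂ {C closed : A ⊆ C}. Closed sets containing A: {j, k, l}.
Intersecting these: cl(A) = {j, k, l}.
∂A = cl(A) ∖ int(A) = {j, k, l} ∖ {j} = {k, l}.


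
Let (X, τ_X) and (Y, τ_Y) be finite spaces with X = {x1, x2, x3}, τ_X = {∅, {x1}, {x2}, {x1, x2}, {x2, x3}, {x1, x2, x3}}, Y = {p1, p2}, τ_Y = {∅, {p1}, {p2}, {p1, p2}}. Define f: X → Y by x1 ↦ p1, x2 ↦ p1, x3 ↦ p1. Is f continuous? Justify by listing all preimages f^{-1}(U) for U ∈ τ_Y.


f IS continuous.

Compute f^{-1}(U) for each U ∈ τ_Y:
  U = ∅: f^{-1}(U) = ∅ ∈ τ_X ✓.
  U = {p1}: f^{-1}(U) = {x1, x2, x3} ∈ τ_X ✓.
  U = {p2}: f^{-1}(U) = ∅ ∈ τ_X ✓.
  U = {p1, p2}: f^{-1}(U) = {x1, x2, x3} ∈ τ_X ✓.
Every preimage lies in τ_X, so f IS continuous.


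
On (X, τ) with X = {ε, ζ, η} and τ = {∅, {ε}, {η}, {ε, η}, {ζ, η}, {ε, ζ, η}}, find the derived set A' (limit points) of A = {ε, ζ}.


A' = ∅

For each x ∈ X, list the open sets U ∈ τ with x ∈ U, then check whether U ∩ (A ∖ {x}) ≠ ∅ for every such U.
  x = ε: open {ε} ∋ x has {ε} ∩ (A ∖ {ε}) = ∅, so x is NOT a limit point.
  x = ζ: open {ζ, η} ∋ x has {ζ, η} ∩ (A ∖ {ζ}) = ∅, so x is NOT a limit point.
  x = η: open {η} ∋ x has {η} ∩ (A ∖ {η}) = ∅, so x is NOT a limit point.
Collecting: A' = ∅.


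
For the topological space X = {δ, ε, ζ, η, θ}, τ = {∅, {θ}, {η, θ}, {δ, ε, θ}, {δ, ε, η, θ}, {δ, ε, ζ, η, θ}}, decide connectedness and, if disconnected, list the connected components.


(X, τ) is connected.

Find clopen sets (U ∈ τ with X ∖ U ∈ τ):
  U = ∅, X ∖ U = {δ, ε, ζ, η, θ} — both open, so U is clopen.
  U = {δ, ε, ζ, η, θ}, X ∖ U = ∅ — both open, so U is clopen.
Only trivial clopens (∅ and X) exist, so (X, τ) is connected.
Compute connected components by grouping points that agree on all clopens:
  component: {δ, ε, ζ, η, θ}


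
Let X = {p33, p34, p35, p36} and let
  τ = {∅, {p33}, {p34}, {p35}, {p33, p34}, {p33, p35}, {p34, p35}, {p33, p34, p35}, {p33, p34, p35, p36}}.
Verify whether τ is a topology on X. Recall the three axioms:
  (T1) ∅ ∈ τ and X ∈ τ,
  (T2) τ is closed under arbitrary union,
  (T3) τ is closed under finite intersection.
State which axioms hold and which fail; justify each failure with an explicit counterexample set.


τ IS a topology on X.

Axiom (T1): ∅ ∈ τ? Yes; X ∈ τ? Yes.
Axiom (T2/T3): check pairwise unions and intersections of members of τ.
All pairwise intersections and unions checked — each lies in τ. Therefore τ satisfies (T1), (T2), (T3): it IS a topology on X.
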